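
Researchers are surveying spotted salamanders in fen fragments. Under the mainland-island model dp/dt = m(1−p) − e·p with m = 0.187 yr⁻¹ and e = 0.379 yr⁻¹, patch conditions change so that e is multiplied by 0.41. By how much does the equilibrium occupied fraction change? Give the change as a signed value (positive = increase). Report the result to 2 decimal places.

0.22

Before: p* = 0.187/(0.187+0.379) = 0.3304.
After: m = 0.187, e = 0.15539; p* = 0.187/0.3424 = 0.5462.
Δp* = 0.5462 − 0.3304 = +0.2158.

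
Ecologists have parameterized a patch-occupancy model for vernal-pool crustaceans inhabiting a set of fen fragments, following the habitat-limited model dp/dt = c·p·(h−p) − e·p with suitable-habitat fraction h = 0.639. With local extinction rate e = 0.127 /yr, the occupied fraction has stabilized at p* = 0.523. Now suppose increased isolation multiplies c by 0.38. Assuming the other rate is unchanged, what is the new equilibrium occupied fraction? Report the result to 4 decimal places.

Balance c(h−p*) = e gives c = e/(0.639 − 0.52300) = 0.127/0.11600 = 1.09483.
New p* = 0.639 − e/c = 0.639 − 0.12700/0.41604 = 0.33374.

0.3337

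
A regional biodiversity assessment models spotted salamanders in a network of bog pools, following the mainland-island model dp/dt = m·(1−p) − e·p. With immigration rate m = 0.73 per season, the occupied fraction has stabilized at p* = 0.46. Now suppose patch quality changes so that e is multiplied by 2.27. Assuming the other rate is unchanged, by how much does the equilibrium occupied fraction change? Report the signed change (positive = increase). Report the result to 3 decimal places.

-0.187

Balance m(1−p*) = e·p* gives e = m(1−p*)/p* = 0.73×0.54000/0.46000 = 0.85696.
New p* = m/(m+e) = 0.73000/(0.73000+1.94530) = 0.27287.
Δp* = 0.27287 − 0.46000 = -0.18713.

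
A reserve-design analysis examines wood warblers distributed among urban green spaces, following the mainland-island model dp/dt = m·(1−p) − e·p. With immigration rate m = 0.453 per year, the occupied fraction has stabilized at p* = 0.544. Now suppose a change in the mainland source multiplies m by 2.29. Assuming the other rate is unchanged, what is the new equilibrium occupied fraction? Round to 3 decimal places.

Balance m(1−p*) = e·p* gives e = m(1−p*)/p* = 0.453×0.45600/0.54400 = 0.37972.
New p* = m/(m+e) = 1.03737/(1.03737+0.37972) = 0.73204.

0.732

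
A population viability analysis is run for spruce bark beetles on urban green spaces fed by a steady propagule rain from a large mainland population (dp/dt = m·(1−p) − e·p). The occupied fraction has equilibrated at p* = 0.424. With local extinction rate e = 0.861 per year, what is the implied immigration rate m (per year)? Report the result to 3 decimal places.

At equilibrium m(1−p*) = e·p*, so m = e·p*/(1−p*).
m = 0.861 × 0.424 / 0.5760 = 0.3651/0.5760 = 0.6338.

0.634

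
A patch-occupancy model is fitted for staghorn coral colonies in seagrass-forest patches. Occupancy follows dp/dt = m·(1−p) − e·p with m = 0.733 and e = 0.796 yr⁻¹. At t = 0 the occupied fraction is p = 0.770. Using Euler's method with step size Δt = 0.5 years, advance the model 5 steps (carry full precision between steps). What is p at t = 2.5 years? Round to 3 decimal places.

0.480

Update rule: p ← p + [m·(1−p) − e·p]·Δt with Δt = 0.5.
step 1: Δp = -0.22217, p = 0.54784
step 2: Δp = -0.05232, p = 0.49552
step 3: Δp = -0.01232, p = 0.48319
step 4: Δp = -0.00290, p = 0.48029
step 5: Δp = -0.00068, p = 0.47961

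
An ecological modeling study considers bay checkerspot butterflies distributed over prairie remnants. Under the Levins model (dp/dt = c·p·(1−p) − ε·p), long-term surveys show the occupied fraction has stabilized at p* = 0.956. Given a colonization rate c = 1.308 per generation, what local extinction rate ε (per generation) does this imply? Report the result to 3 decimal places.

0.058

At equilibrium c(1−p*) = ε.
ε = 1.308 × (1 − 0.956) = 1.308 × 0.0440 = 0.0576.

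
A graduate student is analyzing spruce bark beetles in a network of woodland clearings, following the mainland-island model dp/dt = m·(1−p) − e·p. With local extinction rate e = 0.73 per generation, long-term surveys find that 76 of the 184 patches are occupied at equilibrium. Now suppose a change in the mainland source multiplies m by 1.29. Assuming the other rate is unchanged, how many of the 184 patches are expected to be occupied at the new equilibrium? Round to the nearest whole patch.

Observed p* = 76/184 = 0.41304.
Balance m(1−p*) = e·p* gives m = e·p*/(1−p*) = 0.73×0.41304/0.58696 = 0.51370.
New p* = m/(m+e) = 0.66267/(0.66267+0.73000) = 0.47583.
Expected occupied = 184 × 0.47583 = 87.55 ≈ 88.

88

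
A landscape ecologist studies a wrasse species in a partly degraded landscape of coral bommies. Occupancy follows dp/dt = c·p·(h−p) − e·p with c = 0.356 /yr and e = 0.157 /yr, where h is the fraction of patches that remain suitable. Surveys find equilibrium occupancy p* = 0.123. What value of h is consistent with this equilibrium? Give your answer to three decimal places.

At equilibrium c(h−p*) = e, so h = p* + e/c.
h = 0.123 + 0.157/0.356 = 0.123 + 0.4410 = 0.5640.

0.564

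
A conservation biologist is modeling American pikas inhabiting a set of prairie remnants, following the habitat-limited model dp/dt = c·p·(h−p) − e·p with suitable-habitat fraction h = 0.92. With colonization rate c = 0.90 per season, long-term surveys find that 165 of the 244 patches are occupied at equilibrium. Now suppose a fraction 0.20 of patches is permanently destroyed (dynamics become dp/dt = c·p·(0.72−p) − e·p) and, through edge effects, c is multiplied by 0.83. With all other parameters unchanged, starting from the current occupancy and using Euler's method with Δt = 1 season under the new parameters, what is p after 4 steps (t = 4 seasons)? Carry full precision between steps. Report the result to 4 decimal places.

Observed p* = 165/244 = 0.67623.
Balance c(h−p*) = e gives e = 0.90×(0.92 − 0.67623) = 0.21939.
Starting from p₀ = 0.67623; update p ← p + (dp/dt)·Δt with the new parameters.
p: 0.67623 → 0.54998  (Δp = -0.12625)
p: 0.54998 → 0.49917  (Δp = -0.05081)
p: 0.49917 → 0.47200  (Δp = -0.02717)
p: 0.47200 → 0.45589  (Δp = -0.01611)

0.4559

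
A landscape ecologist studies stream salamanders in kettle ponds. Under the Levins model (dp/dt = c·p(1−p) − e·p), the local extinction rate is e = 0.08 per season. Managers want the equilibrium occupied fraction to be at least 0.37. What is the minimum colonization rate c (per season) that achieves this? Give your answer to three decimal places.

p* = 1 − e/c ≥ 0.37 requires e/c ≤ 0.6300, i.e. c ≥ e/0.6300.
c_min = 0.08/0.6300 = 0.1270.

0.127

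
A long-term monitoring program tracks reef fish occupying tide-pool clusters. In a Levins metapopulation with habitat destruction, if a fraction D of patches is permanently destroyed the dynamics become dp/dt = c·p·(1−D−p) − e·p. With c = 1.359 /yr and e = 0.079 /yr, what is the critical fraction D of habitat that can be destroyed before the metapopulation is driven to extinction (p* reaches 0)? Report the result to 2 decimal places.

The nontrivial equilibrium is p* = (1−D) − e/c; extinction occurs when this hits zero.
So D_crit = 1 − e/c = 1 − 0.079/1.359 = 1 − 0.0581 = 0.9419.
This equals the undisturbed p*, a classic result of Lande's extension.

0.94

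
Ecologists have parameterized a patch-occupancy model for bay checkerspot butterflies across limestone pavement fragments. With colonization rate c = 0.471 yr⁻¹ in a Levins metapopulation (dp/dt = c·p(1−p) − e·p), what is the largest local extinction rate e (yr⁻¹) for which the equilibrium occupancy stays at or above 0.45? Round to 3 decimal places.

1 − e/c ≥ 0.45 ⇒ e ≤ c(1 − 0.45) = 0.471 × 0.5500.
e_max = 0.2591.

0.259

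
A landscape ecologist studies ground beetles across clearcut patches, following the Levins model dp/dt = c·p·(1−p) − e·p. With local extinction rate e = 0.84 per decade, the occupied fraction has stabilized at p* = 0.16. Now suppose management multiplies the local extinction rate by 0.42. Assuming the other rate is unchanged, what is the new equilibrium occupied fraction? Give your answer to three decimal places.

0.647

Balance c(1−p*) = e gives c = e/(1 − 0.16000) = 0.84/0.84000 = 1.00000.
New p* = 1 − e/c = 1 − 0.35280/1.00000 = 0.64720.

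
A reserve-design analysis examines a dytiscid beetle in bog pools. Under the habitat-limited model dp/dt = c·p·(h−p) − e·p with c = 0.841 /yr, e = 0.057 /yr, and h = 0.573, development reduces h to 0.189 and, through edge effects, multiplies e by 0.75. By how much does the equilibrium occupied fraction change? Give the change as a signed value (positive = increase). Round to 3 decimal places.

Before: p* = h − e/c = 0.573 − 0.057/0.841 = 0.573 − 0.0678 = 0.5052.
After: c = 0.841, e = 0.04275, h = 0.189; p* = 0.189 − 0.04275/0.841 = 0.1382.
Δp* = 0.1382 − 0.5052 = -0.3671.

-0.367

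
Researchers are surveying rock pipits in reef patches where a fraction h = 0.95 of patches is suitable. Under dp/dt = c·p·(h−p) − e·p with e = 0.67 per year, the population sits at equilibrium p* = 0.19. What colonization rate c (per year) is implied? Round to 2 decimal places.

0.88

At equilibrium c(h−p*) = e, so c = e/(h−p*).
c = 0.67/(0.95 − 0.19) = 0.67/0.7600 = 0.8816.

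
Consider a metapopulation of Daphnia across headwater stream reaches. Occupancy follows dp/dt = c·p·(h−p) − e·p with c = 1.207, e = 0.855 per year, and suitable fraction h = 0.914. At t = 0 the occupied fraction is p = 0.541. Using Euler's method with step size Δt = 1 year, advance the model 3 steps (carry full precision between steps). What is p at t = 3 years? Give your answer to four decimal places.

0.2530

Update rule: p ← p + [c·p·(h−p) − e·p]·Δt with Δt = 1.
t = 1: p = 0.54100 + (-0.21899) = 0.32201
t = 2: p = 0.32201 + (-0.04523) = 0.27678
t = 3: p = 0.27678 + (-0.02377) = 0.25301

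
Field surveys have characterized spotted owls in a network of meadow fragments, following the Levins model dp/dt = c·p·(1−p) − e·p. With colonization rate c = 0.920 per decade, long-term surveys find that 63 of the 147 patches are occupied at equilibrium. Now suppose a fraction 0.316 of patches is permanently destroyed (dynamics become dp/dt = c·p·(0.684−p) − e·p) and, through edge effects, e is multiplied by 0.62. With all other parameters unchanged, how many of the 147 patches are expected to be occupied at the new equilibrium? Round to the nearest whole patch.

Observed p* = 63/147 = 0.42857.
Balance c(1−p*) = e gives e = 0.920×(1 − 0.42857) = 0.52572.
New p* = 0.684 − e/c = 0.684 − 0.32595/0.92000 = 0.32971.
Expected occupied = 147 × 0.32971 = 48.47 ≈ 48.

48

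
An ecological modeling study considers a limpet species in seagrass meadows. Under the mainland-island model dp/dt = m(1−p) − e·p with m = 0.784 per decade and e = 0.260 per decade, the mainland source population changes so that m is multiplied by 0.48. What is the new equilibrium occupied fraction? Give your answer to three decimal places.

Before: p* = 0.784/(0.784+0.260) = 0.7510.
After: m = 0.37632, e = 0.26; p* = 0.37632/0.6363 = 0.5914.

0.591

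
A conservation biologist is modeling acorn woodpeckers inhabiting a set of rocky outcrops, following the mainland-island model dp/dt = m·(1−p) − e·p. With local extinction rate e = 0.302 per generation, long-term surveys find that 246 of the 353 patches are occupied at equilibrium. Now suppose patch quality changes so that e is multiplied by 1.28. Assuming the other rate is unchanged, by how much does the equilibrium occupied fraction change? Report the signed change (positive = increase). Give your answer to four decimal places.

Observed p* = 246/353 = 0.69688.
Balance m(1−p*) = e·p* gives m = e·p*/(1−p*) = 0.302×0.69688/0.30312 = 0.69431.
New p* = m/(m+e) = 0.69431/(0.69431+0.38656) = 0.64236.
Δp* = 0.64236 − 0.69688 = -0.05452.

-0.0545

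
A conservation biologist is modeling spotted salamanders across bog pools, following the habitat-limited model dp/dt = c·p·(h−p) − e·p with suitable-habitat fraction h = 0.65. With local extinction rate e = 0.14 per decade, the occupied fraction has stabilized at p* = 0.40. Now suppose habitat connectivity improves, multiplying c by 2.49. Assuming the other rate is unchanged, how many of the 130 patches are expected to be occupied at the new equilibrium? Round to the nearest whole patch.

Balance c(h−p*) = e gives c = e/(0.65 − 0.40000) = 0.14/0.25000 = 0.56000.
New p* = 0.65 − e/c = 0.65 − 0.14000/1.39440 = 0.54960.
Expected occupied = 130 × 0.54960 = 71.45 ≈ 71.

71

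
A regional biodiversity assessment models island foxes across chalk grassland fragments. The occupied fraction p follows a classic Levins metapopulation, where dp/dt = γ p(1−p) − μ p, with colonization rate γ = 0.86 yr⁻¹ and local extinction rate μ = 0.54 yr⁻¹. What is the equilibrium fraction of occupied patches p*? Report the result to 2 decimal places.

At equilibrium, colonization balances extinction: γ·p*·(1−p*) = μ·p*.
So p* = 1 − μ/γ = 1 − 0.54/0.86 = 1 − 0.6279 = 0.3721.

0.37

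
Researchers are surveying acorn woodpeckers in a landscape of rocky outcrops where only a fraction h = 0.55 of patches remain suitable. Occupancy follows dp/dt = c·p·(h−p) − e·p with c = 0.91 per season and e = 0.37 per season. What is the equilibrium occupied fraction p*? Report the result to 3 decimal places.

0.143

Setting dp/dt = 0 and dividing by p* gives c·(h−p*) = e.
So p* = h − e/c = 0.55 − 0.37/0.91 = 0.55 − 0.4066 = 0.1434.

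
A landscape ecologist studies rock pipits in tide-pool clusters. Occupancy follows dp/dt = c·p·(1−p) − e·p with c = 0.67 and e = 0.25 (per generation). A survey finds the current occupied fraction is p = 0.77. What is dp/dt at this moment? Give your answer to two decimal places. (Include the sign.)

Colonization term: c·p·(1−p) = 0.67×0.77×0.2300 = 0.11866.
Extinction term: e·p = 0.19250.
dp/dt = 0.11866 − 0.19250 = -0.07384.

-0.07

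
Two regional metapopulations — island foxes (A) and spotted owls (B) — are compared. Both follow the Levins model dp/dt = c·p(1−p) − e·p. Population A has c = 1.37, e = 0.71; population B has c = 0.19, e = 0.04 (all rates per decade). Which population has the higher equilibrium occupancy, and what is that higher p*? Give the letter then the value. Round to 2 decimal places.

A: p*_A = 1 − 0.71/1.37 = 0.4818.
B: p*_B = 1 − 0.04/0.19 = 0.7895.
B is higher at 0.7895.

B, 0.79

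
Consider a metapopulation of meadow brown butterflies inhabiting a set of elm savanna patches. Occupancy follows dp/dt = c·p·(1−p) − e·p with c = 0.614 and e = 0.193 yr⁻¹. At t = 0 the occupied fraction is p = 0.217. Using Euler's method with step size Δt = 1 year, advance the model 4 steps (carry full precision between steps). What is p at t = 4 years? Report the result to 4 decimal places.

0.4897

Update rule: p ← p + [c·p·(1−p) − e·p]·Δt with Δt = 1.
t = 1: p = 0.21700 + (+0.06244) = 0.27944
t = 2: p = 0.27944 + (+0.06970) = 0.34914
t = 3: p = 0.34914 + (+0.07214) = 0.42129
t = 4: p = 0.42129 + (+0.06839) = 0.48967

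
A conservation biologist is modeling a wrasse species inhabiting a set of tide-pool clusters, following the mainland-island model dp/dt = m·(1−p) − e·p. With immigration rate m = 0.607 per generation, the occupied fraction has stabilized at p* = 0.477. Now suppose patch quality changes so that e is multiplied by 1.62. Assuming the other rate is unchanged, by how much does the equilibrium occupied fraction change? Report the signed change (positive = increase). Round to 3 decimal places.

-0.117

Balance m(1−p*) = e·p* gives e = m(1−p*)/p* = 0.607×0.52300/0.47700 = 0.66554.
New p* = m/(m+e) = 0.60700/(0.60700+1.07817) = 0.36020.
Δp* = 0.36020 − 0.47700 = -0.11680.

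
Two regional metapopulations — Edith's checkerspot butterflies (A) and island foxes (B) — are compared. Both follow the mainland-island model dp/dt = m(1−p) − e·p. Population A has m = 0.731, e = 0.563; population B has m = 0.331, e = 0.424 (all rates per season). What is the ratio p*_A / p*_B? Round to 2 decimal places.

A: p*_A = m/(m+e) = 0.731/1.2940 = 0.5649.
B: p*_B = 0.331/0.7550 = 0.4384.
p*_A / p*_B = 0.5649/0.4384 = 1.2886.

1.29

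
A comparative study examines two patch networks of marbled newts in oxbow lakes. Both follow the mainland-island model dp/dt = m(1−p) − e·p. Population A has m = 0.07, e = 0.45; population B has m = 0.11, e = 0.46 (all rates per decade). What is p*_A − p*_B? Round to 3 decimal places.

A: p*_A = m/(m+e) = 0.07/0.5200 = 0.1346.
B: p*_B = 0.11/0.5700 = 0.1930.
p*_A − p*_B = 0.1346 − 0.1930 = -0.0584.

-0.058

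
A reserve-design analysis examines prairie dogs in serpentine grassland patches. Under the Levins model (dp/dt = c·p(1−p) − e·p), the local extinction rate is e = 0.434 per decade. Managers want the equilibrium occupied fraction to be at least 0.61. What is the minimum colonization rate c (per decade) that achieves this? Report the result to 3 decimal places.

p* = 1 − e/c ≥ 0.61 requires e/c ≤ 0.3900, i.e. c ≥ e/0.3900.
c_min = 0.434/0.3900 = 1.1128.

1.113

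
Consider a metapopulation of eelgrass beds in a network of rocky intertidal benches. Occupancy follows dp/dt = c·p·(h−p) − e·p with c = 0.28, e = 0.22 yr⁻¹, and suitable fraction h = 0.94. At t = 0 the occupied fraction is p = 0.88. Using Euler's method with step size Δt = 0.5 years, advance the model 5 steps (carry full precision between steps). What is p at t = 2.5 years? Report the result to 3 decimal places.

0.576

Update rule: p ← p + [c·p·(h−p) − e·p]·Δt with Δt = 0.5.
step 1: Δp = -0.08941, p = 0.79059
step 2: Δp = -0.07043, p = 0.72016
step 3: Δp = -0.05705, p = 0.66311
step 4: Δp = -0.04724, p = 0.61587
step 5: Δp = -0.03980, p = 0.57607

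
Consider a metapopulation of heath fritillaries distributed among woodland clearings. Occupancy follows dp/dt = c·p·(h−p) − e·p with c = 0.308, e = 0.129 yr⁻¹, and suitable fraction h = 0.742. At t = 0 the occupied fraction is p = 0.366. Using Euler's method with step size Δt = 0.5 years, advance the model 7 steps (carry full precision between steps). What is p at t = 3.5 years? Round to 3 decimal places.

Update rule: p ← p + [c·p·(h−p) − e·p]·Δt with Δt = 0.5.
  1  |  dp/dt·Δt = -0.002414  |  p_1 = 0.363586
  2  |  dp/dt·Δt = -0.002263  |  p_2 = 0.361323
  3  |  dp/dt·Δt = -0.002123  |  p_3 = 0.359200
  4  |  dp/dt·Δt = -0.001993  |  p_4 = 0.357207
  5  |  dp/dt·Δt = -0.001872  |  p_5 = 0.355334
  6  |  dp/dt·Δt = -0.001760  |  p_6 = 0.353574
  7  |  dp/dt·Δt = -0.001656  |  p_7 = 0.351919

0.352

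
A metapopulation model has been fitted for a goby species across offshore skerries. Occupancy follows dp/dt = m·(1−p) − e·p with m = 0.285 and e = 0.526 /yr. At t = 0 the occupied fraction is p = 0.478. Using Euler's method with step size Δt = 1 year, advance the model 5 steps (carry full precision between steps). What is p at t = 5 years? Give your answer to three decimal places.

Update rule: p ← p + [m·(1−p) − e·p]·Δt with Δt = 1.
  1  |  dp/dt·Δt = -0.102658  |  p_1 = 0.375342
  2  |  dp/dt·Δt = -0.019402  |  p_2 = 0.355940
  3  |  dp/dt·Δt = -0.003667  |  p_3 = 0.352273
  4  |  dp/dt·Δt = -0.000693  |  p_4 = 0.351580
  5  |  dp/dt·Δt = -0.000131  |  p_5 = 0.351449

0.351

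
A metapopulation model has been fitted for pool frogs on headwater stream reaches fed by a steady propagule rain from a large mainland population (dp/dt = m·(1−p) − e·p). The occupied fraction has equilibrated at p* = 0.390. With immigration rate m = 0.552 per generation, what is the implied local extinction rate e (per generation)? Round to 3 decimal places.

At equilibrium m(1−p*) = e·p*, so e = m(1−p*)/p*.
e = 0.552 × 0.6100 / 0.390 = 0.8634.

0.863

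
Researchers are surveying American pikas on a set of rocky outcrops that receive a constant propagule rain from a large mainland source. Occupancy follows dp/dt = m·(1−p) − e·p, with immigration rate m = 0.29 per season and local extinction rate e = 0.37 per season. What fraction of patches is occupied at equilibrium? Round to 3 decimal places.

At equilibrium the propagule rain into empty patches balances local extinction: m(1−p*) = e·p*.
p* = m/(m+e) = 0.29/(0.29+0.37) = 0.29/0.6600 = 0.4394.

0.439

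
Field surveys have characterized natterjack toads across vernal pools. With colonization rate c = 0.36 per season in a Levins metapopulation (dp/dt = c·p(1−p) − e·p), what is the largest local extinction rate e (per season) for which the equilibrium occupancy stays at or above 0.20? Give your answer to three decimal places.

1 − e/c ≥ 0.20 ⇒ e ≤ c(1 − 0.20) = 0.36 × 0.8000.
e_max = 0.2880.

0.288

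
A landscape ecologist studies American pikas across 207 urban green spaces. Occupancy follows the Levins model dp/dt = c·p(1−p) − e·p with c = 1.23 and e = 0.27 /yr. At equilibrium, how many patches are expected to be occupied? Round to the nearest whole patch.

162

p* = 1 − e/c = 1 − 0.27/1.23 = 0.7805.
Expected occupied patches = N × p* = 207 × 0.7805 = 161.56 ≈ 162.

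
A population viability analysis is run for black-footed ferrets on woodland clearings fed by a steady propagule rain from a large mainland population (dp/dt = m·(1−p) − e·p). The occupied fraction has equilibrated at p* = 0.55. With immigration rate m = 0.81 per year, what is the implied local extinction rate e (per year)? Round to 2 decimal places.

0.66

At equilibrium m(1−p*) = e·p*, so e = m(1−p*)/p*.
e = 0.81 × 0.4500 / 0.55 = 0.6627.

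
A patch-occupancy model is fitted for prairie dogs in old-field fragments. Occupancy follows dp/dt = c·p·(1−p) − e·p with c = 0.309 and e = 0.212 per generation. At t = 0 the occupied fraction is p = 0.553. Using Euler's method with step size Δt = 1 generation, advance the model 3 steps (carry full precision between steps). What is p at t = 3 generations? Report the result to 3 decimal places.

0.456

Update rule: p ← p + [c·p·(1−p) − e·p]·Δt with Δt = 1.
  1  |  dp/dt·Δt = -0.040854  |  p_1 = 0.512146
  2  |  dp/dt·Δt = -0.031371  |  p_2 = 0.480775
  3  |  dp/dt·Δt = -0.024789  |  p_3 = 0.455987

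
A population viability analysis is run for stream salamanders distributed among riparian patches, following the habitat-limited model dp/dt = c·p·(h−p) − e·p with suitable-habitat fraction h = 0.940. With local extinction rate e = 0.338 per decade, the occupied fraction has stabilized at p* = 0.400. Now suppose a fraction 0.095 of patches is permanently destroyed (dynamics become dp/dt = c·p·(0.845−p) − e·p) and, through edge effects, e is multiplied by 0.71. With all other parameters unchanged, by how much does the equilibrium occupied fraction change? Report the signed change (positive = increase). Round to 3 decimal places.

Balance c(h−p*) = e gives c = e/(0.94 − 0.40000) = 0.338/0.54000 = 0.62593.
New p* = 0.845 − e/c = 0.845 − 0.23998/0.62593 = 0.46160.
Δp* = 0.46160 − 0.40000 = +0.06160.

0.062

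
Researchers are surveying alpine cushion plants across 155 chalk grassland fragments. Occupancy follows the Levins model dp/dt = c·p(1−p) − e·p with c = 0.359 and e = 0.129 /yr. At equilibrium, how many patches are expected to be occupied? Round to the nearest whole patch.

p* = 1 − e/c = 1 − 0.129/0.359 = 0.6407.
Expected occupied patches = N × p* = 155 × 0.6407 = 99.30 ≈ 99.

99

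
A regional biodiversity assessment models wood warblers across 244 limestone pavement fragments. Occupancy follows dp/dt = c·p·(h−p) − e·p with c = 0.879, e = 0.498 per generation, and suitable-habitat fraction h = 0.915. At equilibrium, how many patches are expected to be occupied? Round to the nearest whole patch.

85

p* = h − e/c = 0.915 − 0.5666 = 0.3484.
Expected occupied patches = N × p* = 244 × 0.3484 = 85.02 ≈ 85.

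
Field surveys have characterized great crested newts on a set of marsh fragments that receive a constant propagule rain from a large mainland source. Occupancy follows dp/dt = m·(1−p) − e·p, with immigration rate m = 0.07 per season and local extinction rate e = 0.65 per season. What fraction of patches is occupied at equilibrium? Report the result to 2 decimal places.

0.10

At equilibrium the propagule rain into empty patches balances local extinction: m(1−p*) = e·p*.
p* = m/(m+e) = 0.07/(0.07+0.65) = 0.07/0.7200 = 0.0972.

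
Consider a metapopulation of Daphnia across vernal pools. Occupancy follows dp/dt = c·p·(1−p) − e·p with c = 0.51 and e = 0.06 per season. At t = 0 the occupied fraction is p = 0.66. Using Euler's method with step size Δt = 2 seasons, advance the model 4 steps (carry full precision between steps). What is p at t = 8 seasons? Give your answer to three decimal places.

0.882

Update rule: p ← p + [c·p·(1−p) − e·p]·Δt with Δt = 2.
step 1: Δp = +0.14969, p = 0.80969
step 2: Δp = +0.06001, p = 0.86970
step 3: Δp = +0.01122, p = 0.88092
step 4: Δp = +0.00128, p = 0.88221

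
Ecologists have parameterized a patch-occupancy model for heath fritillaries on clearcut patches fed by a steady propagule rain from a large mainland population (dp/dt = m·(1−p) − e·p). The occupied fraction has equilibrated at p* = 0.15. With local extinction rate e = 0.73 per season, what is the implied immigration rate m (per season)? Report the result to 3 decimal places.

At equilibrium m(1−p*) = e·p*, so m = e·p*/(1−p*).
m = 0.73 × 0.15 / 0.8500 = 0.1095/0.8500 = 0.1288.

0.129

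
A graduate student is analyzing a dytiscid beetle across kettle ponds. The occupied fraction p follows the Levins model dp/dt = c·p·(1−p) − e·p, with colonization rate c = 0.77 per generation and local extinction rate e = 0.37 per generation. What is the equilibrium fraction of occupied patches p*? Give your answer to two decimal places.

At equilibrium, colonization balances extinction: c·p*·(1−p*) = e·p*.
So p* = 1 − e/c = 1 − 0.37/0.77 = 1 − 0.4805 = 0.5195.

0.52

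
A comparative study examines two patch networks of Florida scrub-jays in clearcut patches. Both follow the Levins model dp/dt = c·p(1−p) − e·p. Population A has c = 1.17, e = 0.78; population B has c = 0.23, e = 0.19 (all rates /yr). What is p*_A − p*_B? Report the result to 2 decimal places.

A: p*_A = 1 − 0.78/1.17 = 0.3333.
B: p*_B = 1 − 0.19/0.23 = 0.1739.
p*_A − p*_B = 0.3333 − 0.1739 = 0.1594.

0.16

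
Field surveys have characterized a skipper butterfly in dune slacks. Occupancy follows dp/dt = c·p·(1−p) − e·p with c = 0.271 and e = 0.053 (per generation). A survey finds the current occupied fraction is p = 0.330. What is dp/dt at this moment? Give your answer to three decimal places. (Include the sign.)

Colonization term: c·p·(1−p) = 0.271×0.330×0.6700 = 0.05992.
Extinction term: e·p = 0.01749.
dp/dt = 0.05992 − 0.01749 = 0.04243.

0.042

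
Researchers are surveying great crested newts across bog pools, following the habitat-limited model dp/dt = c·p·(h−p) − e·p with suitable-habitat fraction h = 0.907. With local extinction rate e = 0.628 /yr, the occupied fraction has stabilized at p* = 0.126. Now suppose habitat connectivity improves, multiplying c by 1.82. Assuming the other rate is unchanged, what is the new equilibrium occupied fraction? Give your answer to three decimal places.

0.478

Balance c(h−p*) = e gives c = e/(0.907 − 0.12600) = 0.628/0.78100 = 0.80410.
New p* = 0.907 − e/c = 0.907 − 0.62800/1.46346 = 0.47788.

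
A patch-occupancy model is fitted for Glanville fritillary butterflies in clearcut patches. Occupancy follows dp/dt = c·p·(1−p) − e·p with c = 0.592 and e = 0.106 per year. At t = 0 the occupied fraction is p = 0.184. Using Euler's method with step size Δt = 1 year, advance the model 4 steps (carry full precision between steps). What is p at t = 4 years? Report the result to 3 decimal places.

Update rule: p ← p + [c·p·(1−p) − e·p]·Δt with Δt = 1.
  1  |  dp/dt·Δt = +0.069381  |  p_1 = 0.253381
  2  |  dp/dt·Δt = +0.085136  |  p_2 = 0.338517
  3  |  dp/dt·Δt = +0.096680  |  p_3 = 0.435197
  4  |  dp/dt·Δt = +0.099383  |  p_4 = 0.534580

0.535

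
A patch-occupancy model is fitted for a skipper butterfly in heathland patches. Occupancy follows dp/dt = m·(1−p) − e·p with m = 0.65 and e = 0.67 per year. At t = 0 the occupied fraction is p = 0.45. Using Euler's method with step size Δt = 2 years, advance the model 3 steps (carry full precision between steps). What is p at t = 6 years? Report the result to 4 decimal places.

Update rule: p ← p + [m·(1−p) − e·p]·Δt with Δt = 2.
step 1: Δp = +0.11200, p = 0.56200
step 2: Δp = -0.18368, p = 0.37832
step 3: Δp = +0.30124, p = 0.67956

0.6796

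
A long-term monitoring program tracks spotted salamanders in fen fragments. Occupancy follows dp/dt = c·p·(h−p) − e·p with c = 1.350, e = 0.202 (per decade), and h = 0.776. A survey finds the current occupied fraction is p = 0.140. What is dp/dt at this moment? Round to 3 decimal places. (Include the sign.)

0.092

Colonization term: c·p·(h−p) = 1.350×0.140×0.6360 = 0.12020.
Extinction term: e·p = 0.02828.
dp/dt = 0.12020 − 0.02828 = 0.09192.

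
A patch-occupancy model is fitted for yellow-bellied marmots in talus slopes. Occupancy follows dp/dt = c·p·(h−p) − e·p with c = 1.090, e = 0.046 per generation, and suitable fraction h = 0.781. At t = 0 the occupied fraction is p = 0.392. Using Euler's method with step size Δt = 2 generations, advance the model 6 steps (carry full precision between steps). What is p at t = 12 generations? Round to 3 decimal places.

Update rule: p ← p + [c·p·(h−p) − e·p]·Δt with Δt = 2.
  1  |  dp/dt·Δt = +0.296360  |  p_1 = 0.688360
  2  |  dp/dt·Δt = +0.075689  |  p_2 = 0.764049
  3  |  dp/dt·Δt = -0.042058  |  p_3 = 0.721991
  4  |  dp/dt·Δt = +0.026454  |  p_4 = 0.748445
  5  |  dp/dt·Δt = -0.015739  |  p_5 = 0.732705
  6  |  dp/dt·Δt = +0.009732  |  p_6 = 0.742437

0.742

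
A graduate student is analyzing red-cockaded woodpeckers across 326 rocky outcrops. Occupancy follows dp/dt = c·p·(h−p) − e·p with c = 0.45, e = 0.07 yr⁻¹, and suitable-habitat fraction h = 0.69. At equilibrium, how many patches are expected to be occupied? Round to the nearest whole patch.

p* = h − e/c = 0.69 − 0.1556 = 0.5344.
Expected occupied patches = N × p* = 326 × 0.5344 = 174.23 ≈ 174.

174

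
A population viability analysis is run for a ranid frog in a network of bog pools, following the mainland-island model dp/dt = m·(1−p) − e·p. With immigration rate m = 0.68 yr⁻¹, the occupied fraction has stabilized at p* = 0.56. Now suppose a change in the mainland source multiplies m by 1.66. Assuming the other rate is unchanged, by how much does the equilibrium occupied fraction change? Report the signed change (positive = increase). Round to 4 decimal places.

Balance m(1−p*) = e·p* gives e = m(1−p*)/p* = 0.68×0.44000/0.56000 = 0.53429.
New p* = m/(m+e) = 1.12880/(1.12880+0.53429) = 0.67874.
Δp* = 0.67874 − 0.56000 = +0.11874.

0.1187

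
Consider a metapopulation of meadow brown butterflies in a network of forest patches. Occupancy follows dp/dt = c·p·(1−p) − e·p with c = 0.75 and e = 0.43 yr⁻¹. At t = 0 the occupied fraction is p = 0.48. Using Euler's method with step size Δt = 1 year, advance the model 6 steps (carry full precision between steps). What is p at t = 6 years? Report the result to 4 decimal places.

0.4312

Update rule: p ← p + [c·p·(1−p) − e·p]·Δt with Δt = 1.
t = 1: p = 0.48000 + (-0.01920) = 0.46080
t = 2: p = 0.46080 + (-0.01180) = 0.44900
t = 3: p = 0.44900 + (-0.00752) = 0.44148
t = 4: p = 0.44148 + (-0.00491) = 0.43658
t = 5: p = 0.43658 + (-0.00324) = 0.43333
t = 6: p = 0.43333 + (-0.00217) = 0.43117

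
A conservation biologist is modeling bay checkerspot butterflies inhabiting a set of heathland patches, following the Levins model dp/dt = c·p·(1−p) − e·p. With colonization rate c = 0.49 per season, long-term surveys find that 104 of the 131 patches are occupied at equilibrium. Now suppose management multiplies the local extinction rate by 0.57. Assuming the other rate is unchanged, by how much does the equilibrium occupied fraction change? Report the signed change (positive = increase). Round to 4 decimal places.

0.0886

Observed p* = 104/131 = 0.79389.
Balance c(1−p*) = e gives e = 0.49×(1 − 0.79389) = 0.10099.
New p* = 1 − e/c = 1 − 0.05756/0.49000 = 0.88253.
Δp* = 0.88253 − 0.79389 = +0.08864.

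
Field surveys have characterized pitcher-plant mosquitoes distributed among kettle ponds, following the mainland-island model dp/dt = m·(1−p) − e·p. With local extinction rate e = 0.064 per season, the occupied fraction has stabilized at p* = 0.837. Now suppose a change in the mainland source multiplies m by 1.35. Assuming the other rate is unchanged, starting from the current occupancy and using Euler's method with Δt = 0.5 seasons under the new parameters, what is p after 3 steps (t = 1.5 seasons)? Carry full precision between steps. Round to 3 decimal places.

0.859

Balance m(1−p*) = e·p* gives m = e·p*/(1−p*) = 0.064×0.83700/0.16300 = 0.32864.
Starting from p₀ = 0.83700; update p ← p + (dp/dt)·Δt with the new parameters.
t = 0.5: p = 0.83700 + (+0.00937) = 0.84637
t = 1: p = 0.84637 + (+0.00699) = 0.85337
t = 1.5: p = 0.85337 + (+0.00522) = 0.85859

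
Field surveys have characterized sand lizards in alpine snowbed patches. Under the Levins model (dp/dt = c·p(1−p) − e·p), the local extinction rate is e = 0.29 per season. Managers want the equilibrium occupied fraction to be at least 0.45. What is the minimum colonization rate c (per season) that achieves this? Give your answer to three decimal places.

p* = 1 − e/c ≥ 0.45 requires e/c ≤ 0.5500, i.e. c ≥ e/0.5500.
c_min = 0.29/0.5500 = 0.5273.

0.527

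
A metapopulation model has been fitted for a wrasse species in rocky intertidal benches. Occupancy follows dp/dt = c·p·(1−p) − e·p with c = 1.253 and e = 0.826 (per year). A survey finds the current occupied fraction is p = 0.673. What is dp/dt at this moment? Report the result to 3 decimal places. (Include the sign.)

-0.280

Colonization term: c·p·(1−p) = 1.253×0.673×0.3270 = 0.27575.
Extinction term: e·p = 0.55590.
dp/dt = 0.27575 − 0.55590 = -0.28015.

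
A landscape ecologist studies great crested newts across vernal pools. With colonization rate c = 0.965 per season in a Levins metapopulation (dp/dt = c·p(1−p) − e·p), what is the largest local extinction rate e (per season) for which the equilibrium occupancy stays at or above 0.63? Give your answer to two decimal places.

1 − e/c ≥ 0.63 ⇒ e ≤ c(1 − 0.63) = 0.965 × 0.3700.
e_max = 0.3570.

0.36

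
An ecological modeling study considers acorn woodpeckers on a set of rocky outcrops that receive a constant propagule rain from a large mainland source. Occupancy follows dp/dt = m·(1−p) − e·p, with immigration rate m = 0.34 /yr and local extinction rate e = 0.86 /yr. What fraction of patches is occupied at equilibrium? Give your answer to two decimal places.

Setting dp/dt = 0: m − m·p* = e·p*, so m = (m+e)·p*.
p* = m/(m+e) = 0.34/(0.34+0.86) = 0.34/1.2000 = 0.2833.

0.28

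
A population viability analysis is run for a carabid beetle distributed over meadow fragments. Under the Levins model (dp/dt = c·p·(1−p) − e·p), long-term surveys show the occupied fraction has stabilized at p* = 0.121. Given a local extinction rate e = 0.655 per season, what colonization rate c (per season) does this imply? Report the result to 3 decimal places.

0.745

At equilibrium c(1−p*) = e, so c = e/(1−p*).
c = 0.655/(1 − 0.121) = 0.655/0.8790 = 0.7452.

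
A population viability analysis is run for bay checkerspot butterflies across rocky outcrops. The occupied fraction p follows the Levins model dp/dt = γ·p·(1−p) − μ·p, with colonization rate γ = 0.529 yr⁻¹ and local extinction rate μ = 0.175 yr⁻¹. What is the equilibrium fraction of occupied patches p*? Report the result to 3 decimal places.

0.669

At equilibrium, colonization balances extinction: γ·p*·(1−p*) = μ·p*.
So p* = 1 − μ/γ = 1 − 0.175/0.529 = 1 − 0.3308 = 0.6692.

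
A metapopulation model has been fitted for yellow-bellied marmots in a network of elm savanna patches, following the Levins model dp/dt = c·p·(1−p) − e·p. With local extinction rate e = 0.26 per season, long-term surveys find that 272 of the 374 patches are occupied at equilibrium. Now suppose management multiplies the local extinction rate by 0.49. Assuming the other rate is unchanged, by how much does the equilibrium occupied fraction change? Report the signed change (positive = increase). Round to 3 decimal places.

Observed p* = 272/374 = 0.72727.
Balance c(1−p*) = e gives c = e/(1 − 0.72727) = 0.26/0.27273 = 0.95332.
New p* = 1 − e/c = 1 − 0.12740/0.95332 = 0.86636.
Δp* = 0.86636 − 0.72727 = +0.13909.

0.139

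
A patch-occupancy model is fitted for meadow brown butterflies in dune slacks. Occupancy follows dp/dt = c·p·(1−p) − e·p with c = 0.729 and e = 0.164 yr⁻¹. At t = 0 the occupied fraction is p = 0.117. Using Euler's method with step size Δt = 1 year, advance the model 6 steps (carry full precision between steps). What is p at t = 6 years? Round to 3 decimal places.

0.647

Update rule: p ← p + [c·p·(1−p) − e·p]·Δt with Δt = 1.
step 1: Δp = +0.05613, p = 0.17313
step 2: Δp = +0.07597, p = 0.24909
step 3: Δp = +0.09550, p = 0.34460
step 4: Δp = +0.10813, p = 0.45273
step 5: Δp = +0.10637, p = 0.55910
step 6: Δp = +0.08801, p = 0.64711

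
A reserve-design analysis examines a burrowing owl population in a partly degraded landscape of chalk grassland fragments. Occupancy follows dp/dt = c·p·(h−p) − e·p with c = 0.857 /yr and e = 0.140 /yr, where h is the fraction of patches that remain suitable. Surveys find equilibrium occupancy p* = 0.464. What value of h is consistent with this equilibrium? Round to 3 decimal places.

0.627

At equilibrium c(h−p*) = e, so h = p* + e/c.
h = 0.464 + 0.140/0.857 = 0.464 + 0.1634 = 0.6274.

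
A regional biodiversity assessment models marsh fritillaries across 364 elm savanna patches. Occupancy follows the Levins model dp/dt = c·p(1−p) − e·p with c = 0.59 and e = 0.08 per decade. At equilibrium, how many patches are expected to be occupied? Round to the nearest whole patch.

315

p* = 1 − e/c = 1 − 0.08/0.59 = 0.8644.
Expected occupied patches = N × p* = 364 × 0.8644 = 314.64 ≈ 315.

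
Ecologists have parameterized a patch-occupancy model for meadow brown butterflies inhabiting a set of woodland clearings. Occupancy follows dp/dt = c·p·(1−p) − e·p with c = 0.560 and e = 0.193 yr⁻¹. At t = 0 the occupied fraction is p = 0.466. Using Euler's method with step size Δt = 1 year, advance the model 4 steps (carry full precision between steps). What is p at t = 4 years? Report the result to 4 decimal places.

0.6093

Update rule: p ← p + [c·p·(1−p) − e·p]·Δt with Δt = 1.
step 1: Δp = +0.04941, p = 0.51541
step 2: Δp = +0.04039, p = 0.55581
step 3: Δp = +0.03099, p = 0.58679
step 4: Δp = +0.02253, p = 0.60932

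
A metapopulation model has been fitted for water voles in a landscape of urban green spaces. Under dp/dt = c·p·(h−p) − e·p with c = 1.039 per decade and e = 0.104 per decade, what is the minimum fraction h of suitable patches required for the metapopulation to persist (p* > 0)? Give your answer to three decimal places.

0.100

p* = h − e/c is positive only when h > e/c.
h_min = e/c = 0.104/1.039 = 0.1001.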